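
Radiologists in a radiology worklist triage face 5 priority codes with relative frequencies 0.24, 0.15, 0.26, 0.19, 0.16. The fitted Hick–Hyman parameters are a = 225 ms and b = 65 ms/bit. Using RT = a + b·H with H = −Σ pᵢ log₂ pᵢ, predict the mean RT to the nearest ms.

374 ms

H = 0.24·log₂(1/0.24) + 0.15·log₂(1/0.15) + 0.26·log₂(1/0.26) + 0.19·log₂(1/0.19) + 0.16·log₂(1/0.16) = 2.2882 bits.
RT = 225 + 65 × 2.2882 = 373.73 ms.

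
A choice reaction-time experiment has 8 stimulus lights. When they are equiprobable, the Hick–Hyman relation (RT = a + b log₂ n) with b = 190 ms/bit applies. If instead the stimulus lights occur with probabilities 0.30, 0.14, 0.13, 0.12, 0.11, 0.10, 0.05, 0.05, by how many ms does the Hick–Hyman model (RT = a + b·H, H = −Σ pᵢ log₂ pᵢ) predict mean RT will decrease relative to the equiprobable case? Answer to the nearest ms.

Equiprobable entropy H₀ = log₂ 8 = 3.0000 bits.
Skewed entropy H = −Σ pᵢ log₂ pᵢ = 2.7826 bits.
ΔRT = b·(H₀ − H) = 190 × 0.2174 = 41.31 ms.

41 ms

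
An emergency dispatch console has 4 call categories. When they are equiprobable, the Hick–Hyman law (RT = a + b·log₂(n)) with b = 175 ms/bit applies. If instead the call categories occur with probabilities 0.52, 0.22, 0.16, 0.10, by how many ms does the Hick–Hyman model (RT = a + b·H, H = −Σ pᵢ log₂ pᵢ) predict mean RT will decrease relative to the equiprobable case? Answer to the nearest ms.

Equiprobable entropy H₀ = log₂ 4 = 2.0000 bits.
Skewed entropy H = −Σ pᵢ log₂ pᵢ = 1.7264 bits.
ΔRT = b·(H₀ − H) = 175 × 0.2736 = 47.89 ms.

48 ms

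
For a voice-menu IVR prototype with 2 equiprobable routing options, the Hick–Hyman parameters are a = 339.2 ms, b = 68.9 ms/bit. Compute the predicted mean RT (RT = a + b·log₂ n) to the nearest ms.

log₂(2) = 1 bits, so RT = 339.2 + 68.9 × 1 ≈ 408.100 ms.

408 ms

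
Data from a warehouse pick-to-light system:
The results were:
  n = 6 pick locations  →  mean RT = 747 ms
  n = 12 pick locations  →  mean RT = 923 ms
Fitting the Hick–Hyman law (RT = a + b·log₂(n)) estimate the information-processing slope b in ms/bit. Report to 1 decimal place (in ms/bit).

The slope on a log₂ axis is (923 − 747) / (3.5850 − 2.5850) = 176.000 ms/bit.

176.0 ms/bit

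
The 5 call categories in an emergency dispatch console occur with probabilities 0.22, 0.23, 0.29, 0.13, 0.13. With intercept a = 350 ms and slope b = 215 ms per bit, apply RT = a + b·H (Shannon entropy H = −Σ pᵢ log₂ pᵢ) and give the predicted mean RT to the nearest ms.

Entropy contributions −pᵢ log₂ pᵢ: 0.4806, 0.4877, 0.5179, 0.3826, 0.3826; sum H = 2.2514 bits.
RT = a + bH = 350 + 215·2.2514 = 834.06 ms.

834 ms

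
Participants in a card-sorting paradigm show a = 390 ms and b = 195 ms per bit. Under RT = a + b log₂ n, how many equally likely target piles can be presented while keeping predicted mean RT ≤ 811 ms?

195·log₂ n ≤ 811 − 390 = 421, giving log₂ n ≤ 2.1590 and n ≤ 4.466. The largest whole number is 4.

4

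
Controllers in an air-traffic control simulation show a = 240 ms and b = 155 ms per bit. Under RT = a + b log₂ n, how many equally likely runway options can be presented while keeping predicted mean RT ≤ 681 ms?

7

Set 240 + 155·log₂ n ≤ 681 → log₂ n ≤ (681 − 240)/155 = 2.8452.
So n ≤ 2^2.8452 = 7.186; the largest integer n is 7.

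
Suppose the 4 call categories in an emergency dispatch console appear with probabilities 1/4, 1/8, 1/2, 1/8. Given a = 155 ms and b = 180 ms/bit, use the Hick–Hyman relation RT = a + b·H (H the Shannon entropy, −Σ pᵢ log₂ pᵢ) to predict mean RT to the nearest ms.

470 ms

H = −Σ pᵢ log₂ pᵢ = 0.25·2 + 0.125·3 + 0.5·1 + 0.125·3 = 1.750 bits.
RT = 155 + 180 × 1.750 = 470.00 ms.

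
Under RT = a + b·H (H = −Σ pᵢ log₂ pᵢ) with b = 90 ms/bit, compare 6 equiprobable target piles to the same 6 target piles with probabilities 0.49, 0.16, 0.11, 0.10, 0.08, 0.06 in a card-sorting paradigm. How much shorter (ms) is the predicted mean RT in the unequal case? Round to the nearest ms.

The RT saving is b·ΔH. Equiprobable H₀ = log₂(6) = 2.5850 bits; with the given probabilities H = 2.1448 bits.
b·(H₀ − H) = 90 × (2.5850 − 2.1448) = 39.61 ms.

40 ms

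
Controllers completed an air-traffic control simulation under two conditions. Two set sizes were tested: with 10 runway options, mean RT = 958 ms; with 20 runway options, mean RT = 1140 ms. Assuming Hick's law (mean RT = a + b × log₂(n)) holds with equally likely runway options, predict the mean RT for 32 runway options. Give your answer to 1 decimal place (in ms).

With log₂ n on the abscissa the relation is linear; from the two conditions:
  b = (1140 − 958) / (log₂ 20 − log₂ 10) = 182 / (4.3219 − 3.3219) = 182.000 ms/bit
  a = 958 − 182.000 × 3.3219 = 353.409 ms
Then RT(32) = 353.409 + 182.000 × log₂ 32 = 353.409 + 182.000 × 5 ≈ 1263.409 ms.

1263.4 ms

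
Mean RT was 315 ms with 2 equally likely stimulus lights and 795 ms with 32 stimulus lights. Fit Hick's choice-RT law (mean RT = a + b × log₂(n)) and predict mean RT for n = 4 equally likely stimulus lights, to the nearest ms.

435 ms

With log₂ n on the abscissa the relation is linear; from the two conditions:
  b = (795 − 315) / (log₂ 32 − log₂ 2) = 480 / (5 − 1) = 120 ms/bit
  a = 315 − 120 × 1 = 195 ms
Then RT(4) = 195 + 120 × log₂ 4 = 195 + 120 × 2 ≈ 435.000 ms.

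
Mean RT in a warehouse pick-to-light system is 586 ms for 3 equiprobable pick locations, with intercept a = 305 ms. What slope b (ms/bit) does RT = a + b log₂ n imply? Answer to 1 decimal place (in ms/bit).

177.3 ms/bit

log₂(3) = 1.5850 bits.
b = (RT − a)/log₂ n = (586 − 305) / 1.5850 = 177.291 ms/bit.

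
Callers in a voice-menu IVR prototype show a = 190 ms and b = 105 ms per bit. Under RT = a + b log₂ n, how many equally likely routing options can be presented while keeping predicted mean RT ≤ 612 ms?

16

Information budget: (612 − 190)/105 = 4.0190 bits, so n ≤ 2^4.0190 = 16.213 → at most 16.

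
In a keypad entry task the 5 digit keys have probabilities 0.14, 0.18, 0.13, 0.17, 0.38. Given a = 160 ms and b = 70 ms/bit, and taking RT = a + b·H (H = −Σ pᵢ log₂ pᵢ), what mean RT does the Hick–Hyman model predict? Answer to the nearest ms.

Entropy contributions −pᵢ log₂ pᵢ: 0.3971, 0.4453, 0.3826, 0.4346, 0.5305; sum H = 2.1901 bits.
RT = a + bH = 160 + 70·2.1901 = 313.31 ms.

313 ms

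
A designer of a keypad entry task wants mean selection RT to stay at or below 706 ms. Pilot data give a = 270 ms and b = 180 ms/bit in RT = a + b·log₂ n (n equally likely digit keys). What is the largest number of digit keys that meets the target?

Set 270 + 180·log₂ n ≤ 706 → log₂ n ≤ (706 − 270)/180 = 2.4222.
So n ≤ 2^2.4222 = 5.360; the largest integer n is 5.

5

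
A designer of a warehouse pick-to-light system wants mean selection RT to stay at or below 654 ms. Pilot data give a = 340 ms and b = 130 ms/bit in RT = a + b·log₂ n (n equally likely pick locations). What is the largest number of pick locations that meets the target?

130·log₂ n ≤ 654 − 340 = 314, giving log₂ n ≤ 2.4154 and n ≤ 5.335. The largest whole number is 5.

5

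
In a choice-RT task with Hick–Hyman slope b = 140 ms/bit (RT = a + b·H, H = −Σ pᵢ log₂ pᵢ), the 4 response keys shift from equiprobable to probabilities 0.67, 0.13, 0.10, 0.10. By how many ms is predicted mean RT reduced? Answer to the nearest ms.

79 ms

Equiprobable entropy H₀ = log₂ 4 = 2.0000 bits.
Skewed entropy H = −Σ pᵢ log₂ pᵢ = 1.4341 bits.
ΔRT = b·(H₀ − H) = 140 × 0.5659 = 79.22 ms.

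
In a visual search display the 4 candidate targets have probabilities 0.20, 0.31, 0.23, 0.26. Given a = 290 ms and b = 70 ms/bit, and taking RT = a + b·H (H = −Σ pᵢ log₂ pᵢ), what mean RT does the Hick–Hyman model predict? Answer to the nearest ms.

429 ms

Entropy contributions −pᵢ log₂ pᵢ: 0.4644, 0.5238, 0.4877, 0.5053; sum H = 1.9811 bits.
RT = a + bH = 290 + 70·1.9811 = 428.68 ms.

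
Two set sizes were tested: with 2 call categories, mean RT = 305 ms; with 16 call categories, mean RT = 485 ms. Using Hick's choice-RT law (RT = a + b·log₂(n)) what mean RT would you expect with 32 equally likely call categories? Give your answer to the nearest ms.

With log₂ n on the abscissa the relation is linear; from the two conditions:
  b = (485 − 305) / (log₂ 16 − log₂ 2) = 180 / (4 − 1) = 60 ms/bit
  a = 305 − 60 × 1 = 245 ms
Then RT(32) = 245 + 60 × log₂ 32 = 245 + 60 × 5 ≈ 545.000 ms.

545 ms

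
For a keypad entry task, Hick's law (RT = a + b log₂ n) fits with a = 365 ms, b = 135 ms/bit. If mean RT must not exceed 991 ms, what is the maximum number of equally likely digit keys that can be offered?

Information budget: (991 − 365)/135 = 4.6370 bits, so n ≤ 2^4.6370 = 24.882 → at most 24.

24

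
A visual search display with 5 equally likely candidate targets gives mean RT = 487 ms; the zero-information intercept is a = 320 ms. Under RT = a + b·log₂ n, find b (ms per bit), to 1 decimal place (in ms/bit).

71.9 ms/bit

5 alternatives carry log₂ 5 = 2.3219 bits; the choice cost is 487 − 320 = 167 ms, so b = 167/2.3219 = 71.923 ms/bit.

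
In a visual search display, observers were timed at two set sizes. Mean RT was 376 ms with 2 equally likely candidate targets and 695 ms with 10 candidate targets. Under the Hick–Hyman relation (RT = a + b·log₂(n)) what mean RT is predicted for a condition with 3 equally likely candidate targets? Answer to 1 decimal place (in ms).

456.4 ms

Fit slope and intercept:
  b = (695 − 376) / (log₂ 10 − log₂ 2) = 319 / (3.3219 − 1) = 137.386 ms/bit
  a = 376 − 137.386 × 1 = 238.614 ms
Then RT(3) = 238.614 + 137.386 × log₂ 3 = 238.614 + 137.386 × 1.5850 ≈ 456.366 ms.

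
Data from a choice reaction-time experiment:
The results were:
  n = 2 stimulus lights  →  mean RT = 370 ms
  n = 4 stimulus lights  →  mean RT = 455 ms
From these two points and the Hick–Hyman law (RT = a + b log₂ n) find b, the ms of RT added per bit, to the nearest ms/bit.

85 ms/bit

b = (RT₂ − RT₁)/(log₂ n₂ − log₂ n₁) = (455 − 370)/(2 − 1) = 85 ms/bit.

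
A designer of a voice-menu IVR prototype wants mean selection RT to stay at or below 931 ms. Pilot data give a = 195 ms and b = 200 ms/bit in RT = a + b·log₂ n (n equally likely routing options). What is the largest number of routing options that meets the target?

Information budget: (931 − 195)/200 = 3.6800 bits, so n ≤ 2^3.6800 = 12.817 → at most 12.

12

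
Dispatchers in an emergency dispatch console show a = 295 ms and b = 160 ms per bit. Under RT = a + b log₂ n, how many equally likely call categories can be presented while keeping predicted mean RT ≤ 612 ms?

3

Set 295 + 160·log₂ n ≤ 612 → log₂ n ≤ (612 − 295)/160 = 1.9812.
So n ≤ 2^1.9812 = 3.948; the largest integer n is 3.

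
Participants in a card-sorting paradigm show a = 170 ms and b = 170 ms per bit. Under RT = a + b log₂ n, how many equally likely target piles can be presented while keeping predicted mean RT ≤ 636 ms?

170·log₂ n ≤ 636 − 170 = 466, giving log₂ n ≤ 2.7412 and n ≤ 6.686. The largest whole number is 6.

6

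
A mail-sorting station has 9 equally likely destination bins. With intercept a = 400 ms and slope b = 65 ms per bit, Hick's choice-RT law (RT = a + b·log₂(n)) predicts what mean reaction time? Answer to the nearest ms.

log₂(9) = 3.1699 bits, so RT = 400 + 65 × 3.1699 ≈ 606.045 ms.

606 ms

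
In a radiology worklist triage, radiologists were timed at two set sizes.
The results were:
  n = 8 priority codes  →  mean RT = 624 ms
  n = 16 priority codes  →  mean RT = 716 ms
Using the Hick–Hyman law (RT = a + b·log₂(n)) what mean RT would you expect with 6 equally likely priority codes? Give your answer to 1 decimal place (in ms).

RT is linear in log₂ n, so two points fix the line:
  b = (716 − 624) / (log₂ 16 − log₂ 8) = 92 / (4 − 3) = 92.000 ms/bit
  a = 624 − 92.000 × 3 = 348.000 ms
Then RT(6) = 348.000 + 92.000 × log₂ 6 = 348.000 + 92.000 × 2.5850 ≈ 585.817 ms.

585.8 ms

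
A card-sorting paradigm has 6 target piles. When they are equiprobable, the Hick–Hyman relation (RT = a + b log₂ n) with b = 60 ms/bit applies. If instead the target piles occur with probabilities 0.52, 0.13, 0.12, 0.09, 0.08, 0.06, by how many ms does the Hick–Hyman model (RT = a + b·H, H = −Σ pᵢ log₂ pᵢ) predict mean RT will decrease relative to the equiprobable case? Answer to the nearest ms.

30 ms

The RT saving is b·ΔH. Equiprobable H₀ = log₂(6) = 2.5850 bits; with the given probabilities H = 2.0880 bits.
b·(H₀ − H) = 60 × (2.5850 − 2.0880) = 29.82 ms.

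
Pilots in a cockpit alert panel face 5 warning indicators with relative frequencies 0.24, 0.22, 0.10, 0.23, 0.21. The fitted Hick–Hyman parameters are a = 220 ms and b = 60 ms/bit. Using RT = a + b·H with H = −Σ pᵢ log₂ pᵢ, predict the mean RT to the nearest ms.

H = 0.24·log₂(1/0.24) + 0.22·log₂(1/0.22) + 0.10·log₂(1/0.10) + 0.23·log₂(1/0.23) + 0.21·log₂(1/0.21) = 2.2674 bits.
RT = 220 + 60 × 2.2674 = 356.04 ms.

356 ms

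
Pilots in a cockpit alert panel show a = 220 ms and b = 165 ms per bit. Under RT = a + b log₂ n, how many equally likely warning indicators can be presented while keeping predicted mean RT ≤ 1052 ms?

32

Set 220 + 165·log₂ n ≤ 1052 → log₂ n ≤ (1052 − 220)/165 = 5.0424.
So n ≤ 2^5.0424 = 32.955; the largest integer n is 32.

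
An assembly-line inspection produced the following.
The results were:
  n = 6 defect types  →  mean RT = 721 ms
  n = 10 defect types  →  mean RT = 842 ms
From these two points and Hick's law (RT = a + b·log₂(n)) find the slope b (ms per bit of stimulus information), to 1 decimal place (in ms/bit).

164.2 ms/bit

The slope on a log₂ axis is (842 − 721) / (3.3219 − 2.5850) = 164.187 ms/bit.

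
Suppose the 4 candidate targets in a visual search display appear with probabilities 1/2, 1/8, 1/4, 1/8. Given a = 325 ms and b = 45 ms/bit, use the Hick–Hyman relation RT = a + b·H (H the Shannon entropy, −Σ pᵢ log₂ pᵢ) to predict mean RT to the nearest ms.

H = −Σ pᵢ log₂ pᵢ = 0.5·1 + 0.125·3 + 0.25·2 + 0.125·3 = 1.750 bits.
RT = 325 + 45 × 1.750 = 403.75 ms.

404 ms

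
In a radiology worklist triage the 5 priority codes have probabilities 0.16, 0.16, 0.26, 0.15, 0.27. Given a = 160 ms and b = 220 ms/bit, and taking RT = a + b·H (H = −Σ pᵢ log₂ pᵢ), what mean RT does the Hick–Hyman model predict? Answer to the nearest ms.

660 ms

Entropy contributions −pᵢ log₂ pᵢ: 0.4230, 0.4230, 0.5053, 0.4105, 0.5100; sum H = 2.2719 bits.
RT = a + bH = 160 + 220·2.2719 = 659.82 ms.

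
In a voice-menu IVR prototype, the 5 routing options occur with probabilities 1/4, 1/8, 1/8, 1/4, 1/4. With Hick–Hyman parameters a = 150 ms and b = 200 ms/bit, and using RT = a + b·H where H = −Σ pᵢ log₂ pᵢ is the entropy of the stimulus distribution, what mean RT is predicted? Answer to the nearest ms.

H = −Σ pᵢ log₂ pᵢ = 0.25·2 + 0.125·3 + 0.125·3 + 0.25·2 + 0.25·2 = 2.250 bits.
RT = 150 + 200 × 2.250 = 600.00 ms.

600 ms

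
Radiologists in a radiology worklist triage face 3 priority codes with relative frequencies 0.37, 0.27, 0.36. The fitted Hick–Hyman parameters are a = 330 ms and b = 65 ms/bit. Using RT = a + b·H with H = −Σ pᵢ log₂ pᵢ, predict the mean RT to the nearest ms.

H = 0.37·log₂(1/0.37) + 0.27·log₂(1/0.27) + 0.36·log₂(1/0.36) = 1.5714 bits.
RT = 330 + 65 × 1.5714 = 432.14 ms.

432 ms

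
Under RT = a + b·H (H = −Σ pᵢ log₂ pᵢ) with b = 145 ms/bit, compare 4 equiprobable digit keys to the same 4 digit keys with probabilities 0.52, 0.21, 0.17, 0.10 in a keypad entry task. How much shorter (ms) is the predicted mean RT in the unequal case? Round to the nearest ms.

Equiprobable entropy H₀ = log₂ 4 = 2.0000 bits.
Skewed entropy H = −Σ pᵢ log₂ pᵢ = 1.7302 bits.
ΔRT = b·(H₀ − H) = 145 × 0.2698 = 39.12 ms.

39 ms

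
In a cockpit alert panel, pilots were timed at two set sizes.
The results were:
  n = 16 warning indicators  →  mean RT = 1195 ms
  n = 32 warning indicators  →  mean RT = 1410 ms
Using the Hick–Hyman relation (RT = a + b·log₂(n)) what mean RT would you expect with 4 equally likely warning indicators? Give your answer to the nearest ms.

765 ms

Solve the two-equation system in a and b:
  b = (1410 − 1195) / (log₂ 32 − log₂ 16) = 215 / (5 − 4) = 215 ms/bit
  a = 1195 − 215 × 4 = 335 ms
Then RT(4) = 335 + 215 × log₂ 4 = 335 + 215 × 2 ≈ 765.000 ms.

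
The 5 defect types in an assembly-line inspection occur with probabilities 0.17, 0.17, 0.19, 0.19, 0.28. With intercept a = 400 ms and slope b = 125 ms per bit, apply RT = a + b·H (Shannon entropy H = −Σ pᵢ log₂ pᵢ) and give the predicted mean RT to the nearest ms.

Entropy contributions −pᵢ log₂ pᵢ: 0.4346, 0.4346, 0.4552, 0.4552, 0.5142; sum H = 2.2938 bits.
RT = a + bH = 400 + 125·2.2938 = 686.73 ms.

687 ms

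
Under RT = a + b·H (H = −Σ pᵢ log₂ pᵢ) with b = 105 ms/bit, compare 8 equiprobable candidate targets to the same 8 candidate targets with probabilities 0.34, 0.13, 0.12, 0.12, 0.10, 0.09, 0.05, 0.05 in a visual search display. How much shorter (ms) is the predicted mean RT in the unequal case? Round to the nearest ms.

29 ms

Equiprobable entropy H₀ = log₂ 8 = 3.0000 bits.
Skewed entropy H = −Σ pᵢ log₂ pᵢ = 2.7230 bits.
ΔRT = b·(H₀ − H) = 105 × 0.2770 = 29.09 ms.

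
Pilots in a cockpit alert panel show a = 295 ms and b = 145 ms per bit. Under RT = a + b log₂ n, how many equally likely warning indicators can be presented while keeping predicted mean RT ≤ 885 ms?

Set 295 + 145·log₂ n ≤ 885 → log₂ n ≤ (885 − 295)/145 = 4.0690.
So n ≤ 2^4.0690 = 16.783; the largest integer n is 16.

16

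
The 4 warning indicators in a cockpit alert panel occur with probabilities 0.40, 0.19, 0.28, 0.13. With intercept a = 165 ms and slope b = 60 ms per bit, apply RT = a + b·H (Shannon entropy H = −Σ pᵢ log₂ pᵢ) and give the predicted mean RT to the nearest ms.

Entropy contributions −pᵢ log₂ pᵢ: 0.5288, 0.4552, 0.5142, 0.3826; sum H = 1.8809 bits.
RT = a + bH = 165 + 60·1.8809 = 277.85 ms.

278 ms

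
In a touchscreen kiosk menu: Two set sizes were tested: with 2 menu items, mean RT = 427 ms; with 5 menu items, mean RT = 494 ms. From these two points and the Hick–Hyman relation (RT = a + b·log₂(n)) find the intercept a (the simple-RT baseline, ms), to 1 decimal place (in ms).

376.3 ms

The slope on a log₂ axis is (494 − 427) / (2.3219 − 1) = 50.684 ms/bit.
Intercept: a = 427 − 50.684·log₂(2) = 376.316 ms.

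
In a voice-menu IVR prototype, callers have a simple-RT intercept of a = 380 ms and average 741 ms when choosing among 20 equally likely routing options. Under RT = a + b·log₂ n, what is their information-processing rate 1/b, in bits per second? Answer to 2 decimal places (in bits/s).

11.97 bits/s

b = (741 − 380)/log₂ 20 = 361/4.3219 = 83.528 ms per bit = 0.08353 s/bit; the reciprocal is 11.972 bits/s.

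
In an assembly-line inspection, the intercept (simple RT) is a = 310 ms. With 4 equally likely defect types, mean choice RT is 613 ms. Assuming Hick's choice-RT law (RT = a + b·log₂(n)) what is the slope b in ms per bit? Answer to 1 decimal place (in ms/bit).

b = (613 − 310) / log₂(4) = 303 / 2 = 151.500 ms/bit.

151.5 ms/bit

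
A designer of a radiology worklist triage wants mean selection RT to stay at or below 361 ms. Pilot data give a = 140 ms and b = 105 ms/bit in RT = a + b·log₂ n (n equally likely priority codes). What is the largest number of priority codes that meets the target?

4

Information budget: (361 − 140)/105 = 2.1048 bits, so n ≤ 2^2.1048 = 4.301 → at most 4.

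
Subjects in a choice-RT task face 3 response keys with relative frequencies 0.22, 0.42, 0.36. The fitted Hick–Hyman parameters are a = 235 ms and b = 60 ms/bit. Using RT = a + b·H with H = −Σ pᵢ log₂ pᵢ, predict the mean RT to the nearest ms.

H = 0.22·log₂(1/0.22) + 0.42·log₂(1/0.42) + 0.36·log₂(1/0.36) = 1.5368 bits.
RT = 235 + 60 × 1.5368 = 327.21 ms.

327 ms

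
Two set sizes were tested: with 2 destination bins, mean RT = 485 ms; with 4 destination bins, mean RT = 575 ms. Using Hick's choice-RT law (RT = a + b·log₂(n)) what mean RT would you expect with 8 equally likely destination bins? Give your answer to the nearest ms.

Fit slope and intercept:
  b = (575 − 485) / (log₂ 4 − log₂ 2) = 90 / (2 − 1) = 90 ms/bit
  a = 485 − 90 × 1 = 395 ms
Then RT(8) = 395 + 90 × log₂ 8 = 395 + 90 × 3 ≈ 665.000 ms.

665 ms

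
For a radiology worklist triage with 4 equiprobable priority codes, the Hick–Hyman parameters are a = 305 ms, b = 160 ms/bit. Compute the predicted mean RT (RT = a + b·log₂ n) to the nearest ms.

log₂(4) = 2 bits, so RT = 305 + 160 × 2 ≈ 625.000 ms.

625 ms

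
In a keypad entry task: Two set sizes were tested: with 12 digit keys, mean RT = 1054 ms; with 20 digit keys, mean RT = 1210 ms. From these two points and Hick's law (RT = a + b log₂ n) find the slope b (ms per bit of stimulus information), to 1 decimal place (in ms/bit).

211.7 ms/bit

The slope on a log₂ axis is (1210 − 1054) / (4.3219 − 3.5850) = 211.679 ms/bit.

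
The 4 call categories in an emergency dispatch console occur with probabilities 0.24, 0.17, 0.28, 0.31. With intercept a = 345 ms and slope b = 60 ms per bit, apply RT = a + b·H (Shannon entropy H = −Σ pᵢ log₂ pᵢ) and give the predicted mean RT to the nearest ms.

463 ms

Entropy contributions −pᵢ log₂ pᵢ: 0.4941, 0.4346, 0.5142, 0.5238; sum H = 1.9667 bits.
RT = a + bH = 345 + 60·1.9667 = 463.00 ms.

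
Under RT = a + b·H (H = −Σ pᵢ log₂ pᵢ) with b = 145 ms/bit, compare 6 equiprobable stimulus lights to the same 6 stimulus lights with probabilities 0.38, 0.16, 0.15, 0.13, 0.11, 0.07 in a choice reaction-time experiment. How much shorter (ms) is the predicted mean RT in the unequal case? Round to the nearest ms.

The RT saving is b·ΔH. Equiprobable H₀ = log₂(6) = 2.5850 bits; with the given probabilities H = 2.3655 bits.
b·(H₀ − H) = 145 × (2.5850 − 2.3655) = 31.82 ms.

32 ms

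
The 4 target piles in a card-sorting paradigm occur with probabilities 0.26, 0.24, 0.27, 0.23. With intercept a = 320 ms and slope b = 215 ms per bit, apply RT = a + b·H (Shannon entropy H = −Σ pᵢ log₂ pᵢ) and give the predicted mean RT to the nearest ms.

749 ms

H = 0.26·log₂(1/0.26) + 0.24·log₂(1/0.24) + 0.27·log₂(1/0.27) + 0.23·log₂(1/0.23) = 1.9971 bits.
RT = 320 + 215 × 1.9971 = 749.38 ms.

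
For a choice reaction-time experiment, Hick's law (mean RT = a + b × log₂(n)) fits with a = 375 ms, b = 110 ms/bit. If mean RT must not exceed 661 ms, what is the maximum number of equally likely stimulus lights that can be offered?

6

Information budget: (661 − 375)/110 = 2.6000 bits, so n ≤ 2^2.6000 = 6.063 → at most 6.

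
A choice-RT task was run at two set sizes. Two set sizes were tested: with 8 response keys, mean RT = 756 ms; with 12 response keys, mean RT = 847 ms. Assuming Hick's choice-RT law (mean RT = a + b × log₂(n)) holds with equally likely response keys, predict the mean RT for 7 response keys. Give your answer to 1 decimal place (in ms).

With log₂ n on the abscissa the relation is linear; from the two conditions:
  b = (847 − 756) / (log₂ 12 − log₂ 8) = 91 / (3.5850 − 3) = 155.566 ms/bit
  a = 756 − 155.566 × 3 = 289.303 ms
Then RT(7) = 289.303 + 155.566 × log₂ 7 = 289.303 + 155.566 × 2.8074 ≈ 726.031 ms.

726.0 ms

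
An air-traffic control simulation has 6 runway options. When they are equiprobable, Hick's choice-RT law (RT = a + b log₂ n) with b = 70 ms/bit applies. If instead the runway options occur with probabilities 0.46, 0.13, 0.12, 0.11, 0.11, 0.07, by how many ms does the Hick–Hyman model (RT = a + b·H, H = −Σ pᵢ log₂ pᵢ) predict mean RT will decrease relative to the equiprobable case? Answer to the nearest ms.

25 ms

Equiprobable entropy H₀ = log₂ 6 = 2.5850 bits.
Skewed entropy H = −Σ pᵢ log₂ pᵢ = 2.2342 bits.
ΔRT = b·(H₀ − H) = 70 × 0.3508 = 24.56 ms.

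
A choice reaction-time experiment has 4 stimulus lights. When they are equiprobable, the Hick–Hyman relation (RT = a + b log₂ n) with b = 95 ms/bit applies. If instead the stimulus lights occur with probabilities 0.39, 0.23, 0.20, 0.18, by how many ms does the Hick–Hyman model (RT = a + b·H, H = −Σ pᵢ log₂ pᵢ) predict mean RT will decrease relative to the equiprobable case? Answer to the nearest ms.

The RT saving is b·ΔH. Equiprobable H₀ = log₂(4) = 2.0000 bits; with the given probabilities H = 1.9272 bits.
b·(H₀ − H) = 95 × (2.0000 − 1.9272) = 6.92 ms.

7 ms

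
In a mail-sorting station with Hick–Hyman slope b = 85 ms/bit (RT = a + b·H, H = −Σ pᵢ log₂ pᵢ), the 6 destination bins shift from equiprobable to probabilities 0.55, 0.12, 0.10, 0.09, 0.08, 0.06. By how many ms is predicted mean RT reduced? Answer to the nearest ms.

48 ms

Equiprobable entropy H₀ = log₂ 6 = 2.5850 bits.
Skewed entropy H = −Σ pᵢ log₂ pᵢ = 2.0213 bits.
ΔRT = b·(H₀ − H) = 85 × 0.5636 = 47.91 ms.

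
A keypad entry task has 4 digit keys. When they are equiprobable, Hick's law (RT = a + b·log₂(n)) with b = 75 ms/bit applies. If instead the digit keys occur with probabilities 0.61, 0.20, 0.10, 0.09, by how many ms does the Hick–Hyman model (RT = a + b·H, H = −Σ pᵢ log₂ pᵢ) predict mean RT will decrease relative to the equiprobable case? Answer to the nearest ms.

34 ms

The RT saving is b·ΔH. Equiprobable H₀ = log₂(4) = 2.0000 bits; with the given probabilities H = 1.5442 bits.
b·(H₀ − H) = 75 × (2.0000 − 1.5442) = 34.18 ms.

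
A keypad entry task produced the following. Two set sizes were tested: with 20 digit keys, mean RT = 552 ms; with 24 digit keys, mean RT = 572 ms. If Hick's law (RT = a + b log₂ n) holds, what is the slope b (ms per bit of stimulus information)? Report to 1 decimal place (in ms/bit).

76.0 ms/bit

b = (RT₂ − RT₁)/(log₂ n₂ − log₂ n₁) = (572 − 552)/(4.5850 − 4.3219) = 76.036 ms/bit.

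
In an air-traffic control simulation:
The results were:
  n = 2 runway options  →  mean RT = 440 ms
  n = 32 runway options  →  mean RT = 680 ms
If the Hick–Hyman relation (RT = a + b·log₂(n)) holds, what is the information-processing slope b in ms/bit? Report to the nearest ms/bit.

60 ms/bit

The slope on a log₂ axis is (680 − 440) / (5 − 1) = 60 ms/bit.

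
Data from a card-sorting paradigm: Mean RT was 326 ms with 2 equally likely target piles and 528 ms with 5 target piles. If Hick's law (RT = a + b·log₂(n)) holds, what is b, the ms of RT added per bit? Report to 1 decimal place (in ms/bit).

152.8 ms/bit

Slope: b = (528 − 326) / (log₂ 5 − log₂ 2) = 202/1.3219 = 152.807 ms/bit.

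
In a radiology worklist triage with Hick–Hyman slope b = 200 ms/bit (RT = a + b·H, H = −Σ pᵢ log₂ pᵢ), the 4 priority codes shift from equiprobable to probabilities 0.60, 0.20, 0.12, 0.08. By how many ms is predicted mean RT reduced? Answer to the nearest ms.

Equiprobable entropy H₀ = log₂ 4 = 2.0000 bits.
Skewed entropy H = −Σ pᵢ log₂ pᵢ = 1.5651 bits.
ΔRT = b·(H₀ − H) = 200 × 0.4349 = 86.97 ms.

87 ms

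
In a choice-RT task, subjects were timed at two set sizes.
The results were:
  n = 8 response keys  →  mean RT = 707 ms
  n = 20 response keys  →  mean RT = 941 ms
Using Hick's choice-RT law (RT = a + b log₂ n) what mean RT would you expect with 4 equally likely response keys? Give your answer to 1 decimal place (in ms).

530.0 ms

Fit slope and intercept:
  b = (941 − 707) / (log₂ 20 − log₂ 8) = 234 / (4.3219 − 3) = 177.014 ms/bit
  a = 707 − 177.014 × 3 = 175.958 ms
Then RT(4) = 175.958 + 177.014 × log₂ 4 = 175.958 + 177.014 × 2 ≈ 529.986 ms.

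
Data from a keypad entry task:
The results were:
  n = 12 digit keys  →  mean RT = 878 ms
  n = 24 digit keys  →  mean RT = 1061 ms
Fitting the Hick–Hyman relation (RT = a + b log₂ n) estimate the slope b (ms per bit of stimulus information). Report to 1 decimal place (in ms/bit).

183.0 ms/bit

Slope: b = (1061 − 878) / (log₂ 24 − log₂ 12) = 183/1.0000 = 183.000 ms/bit.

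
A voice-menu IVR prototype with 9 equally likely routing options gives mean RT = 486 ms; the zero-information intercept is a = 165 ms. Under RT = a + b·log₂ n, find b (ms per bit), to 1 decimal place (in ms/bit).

log₂(9) = 3.1699 bits.
b = (RT − a)/log₂ n = (486 − 165) / 3.1699 = 101.264 ms/bit.

101.3 ms/bit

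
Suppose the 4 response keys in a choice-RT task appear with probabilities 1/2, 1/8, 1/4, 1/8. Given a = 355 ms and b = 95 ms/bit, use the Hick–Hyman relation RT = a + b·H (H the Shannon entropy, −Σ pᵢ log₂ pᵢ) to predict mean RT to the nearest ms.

Each term −pᵢ log₂ pᵢ: 0.5·1 + 0.125·3 + 0.25·2 + 0.125·3; summed, H = 1.750 bits.
Mean RT = a + bH = 355 + 95·1.750 = 521.25 ms.

521 ms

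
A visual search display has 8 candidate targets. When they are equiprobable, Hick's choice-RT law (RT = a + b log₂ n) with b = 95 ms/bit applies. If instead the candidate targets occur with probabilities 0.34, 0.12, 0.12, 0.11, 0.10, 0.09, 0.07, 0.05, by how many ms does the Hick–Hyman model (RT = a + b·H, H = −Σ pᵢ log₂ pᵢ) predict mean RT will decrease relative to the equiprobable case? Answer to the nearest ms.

24 ms

The RT saving is b·ΔH. Equiprobable H₀ = log₂(8) = 3.0000 bits; with the given probabilities H = 2.7431 bits.
b·(H₀ − H) = 95 × (3.0000 − 2.7431) = 24.41 ms.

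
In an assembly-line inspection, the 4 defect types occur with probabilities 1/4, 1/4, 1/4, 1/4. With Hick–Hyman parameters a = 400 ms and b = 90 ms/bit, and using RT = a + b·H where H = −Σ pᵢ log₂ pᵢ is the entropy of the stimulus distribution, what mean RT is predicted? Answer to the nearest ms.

580 ms

Each term −pᵢ log₂ pᵢ: 0.25·2 + 0.25·2 + 0.25·2 + 0.25·2; summed, H = 2.000 bits.
Mean RT = a + bH = 400 + 90·2.000 = 580.00 ms.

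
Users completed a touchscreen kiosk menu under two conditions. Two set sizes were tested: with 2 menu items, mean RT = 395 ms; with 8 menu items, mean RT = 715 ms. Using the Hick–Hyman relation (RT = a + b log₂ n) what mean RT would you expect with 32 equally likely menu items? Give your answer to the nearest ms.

1035 ms

Fit slope and intercept:
  b = (715 − 395) / (log₂ 8 − log₂ 2) = 320 / (3 − 1) = 160 ms/bit
  a = 395 − 160 × 1 = 235 ms
Then RT(32) = 235 + 160 × log₂ 32 = 235 + 160 × 5 ≈ 1035.000 ms.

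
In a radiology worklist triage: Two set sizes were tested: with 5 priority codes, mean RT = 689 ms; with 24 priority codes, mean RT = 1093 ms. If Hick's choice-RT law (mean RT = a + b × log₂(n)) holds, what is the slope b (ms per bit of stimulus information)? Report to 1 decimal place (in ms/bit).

Slope: b = (1093 − 689) / (log₂ 24 − log₂ 5) = 404/2.2630 = 178.521 ms/bit.

178.5 ms/bit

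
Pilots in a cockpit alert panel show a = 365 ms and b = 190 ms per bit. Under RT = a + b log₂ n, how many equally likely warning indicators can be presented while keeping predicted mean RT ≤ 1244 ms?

Set 365 + 190·log₂ n ≤ 1244 → log₂ n ≤ (1244 − 365)/190 = 4.6263.
So n ≤ 2^4.6263 = 24.698; the largest integer n is 24.

24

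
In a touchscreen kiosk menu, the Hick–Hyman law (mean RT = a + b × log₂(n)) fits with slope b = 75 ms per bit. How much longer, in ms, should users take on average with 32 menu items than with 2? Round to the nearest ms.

300 ms

Only the slope matters, since a is common to both: ΔRT = b·log₂(n₂/n₁).
log₂(32) − log₂(2) = log₂(32/2) = log₂(16) = 4.
ΔRT = 75 × 4.0000 = 300.000 ms.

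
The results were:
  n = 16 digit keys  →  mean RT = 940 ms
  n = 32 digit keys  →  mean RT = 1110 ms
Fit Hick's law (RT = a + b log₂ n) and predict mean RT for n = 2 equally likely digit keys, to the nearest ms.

Fit slope and intercept:
  b = (1110 − 940) / (log₂ 32 − log₂ 16) = 170 / (5 − 4) = 170 ms/bit
  a = 940 − 170 × 4 = 260 ms
Then RT(2) = 260 + 170 × log₂ 2 = 260 + 170 × 1 ≈ 430.000 ms.

430 ms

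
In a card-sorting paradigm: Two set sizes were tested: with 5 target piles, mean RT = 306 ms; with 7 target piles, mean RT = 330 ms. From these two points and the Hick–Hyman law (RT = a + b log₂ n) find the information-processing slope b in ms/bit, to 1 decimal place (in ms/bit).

b = (RT₂ − RT₁)/(log₂ n₂ − log₂ n₁) = (330 − 306)/(2.8074 − 2.3219) = 49.441 ms/bit.

49.4 ms/bit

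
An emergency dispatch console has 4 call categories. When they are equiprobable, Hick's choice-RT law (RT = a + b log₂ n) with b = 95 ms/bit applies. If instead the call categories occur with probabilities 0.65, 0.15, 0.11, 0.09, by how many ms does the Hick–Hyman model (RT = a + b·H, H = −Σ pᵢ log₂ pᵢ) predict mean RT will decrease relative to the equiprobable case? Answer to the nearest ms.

The RT saving is b·ΔH. Equiprobable H₀ = log₂(4) = 2.0000 bits; with the given probabilities H = 1.4775 bits.
b·(H₀ − H) = 95 × (2.0000 − 1.4775) = 49.64 ms.

50 ms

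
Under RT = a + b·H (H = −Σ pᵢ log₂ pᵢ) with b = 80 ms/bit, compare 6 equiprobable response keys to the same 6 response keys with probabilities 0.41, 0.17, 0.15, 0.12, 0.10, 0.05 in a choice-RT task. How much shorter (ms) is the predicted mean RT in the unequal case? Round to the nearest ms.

The RT saving is b·ΔH. Equiprobable H₀ = log₂(6) = 2.5850 bits; with the given probabilities H = 2.2879 bits.
b·(H₀ − H) = 80 × (2.5850 − 2.2879) = 23.77 ms.

24 ms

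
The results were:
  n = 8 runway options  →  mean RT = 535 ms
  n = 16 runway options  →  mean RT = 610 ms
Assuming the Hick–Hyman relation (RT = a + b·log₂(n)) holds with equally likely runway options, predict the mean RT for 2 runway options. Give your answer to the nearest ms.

385 ms

Solve the two-equation system in a and b:
  b = (610 − 535) / (log₂ 16 − log₂ 8) = 75 / (4 − 3) = 75 ms/bit
  a = 535 − 75 × 3 = 310 ms
Then RT(2) = 310 + 75 × log₂ 2 = 310 + 75 × 1 ≈ 385.000 ms.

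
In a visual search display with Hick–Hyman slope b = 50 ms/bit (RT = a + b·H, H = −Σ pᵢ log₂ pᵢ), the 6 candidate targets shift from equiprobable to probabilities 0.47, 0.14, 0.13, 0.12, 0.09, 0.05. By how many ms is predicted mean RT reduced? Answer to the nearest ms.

20 ms

Equiprobable entropy H₀ = log₂ 6 = 2.5850 bits.
Skewed entropy H = −Σ pᵢ log₂ pᵢ = 2.1875 bits.
ΔRT = b·(H₀ − H) = 50 × 0.3974 = 19.87 ms.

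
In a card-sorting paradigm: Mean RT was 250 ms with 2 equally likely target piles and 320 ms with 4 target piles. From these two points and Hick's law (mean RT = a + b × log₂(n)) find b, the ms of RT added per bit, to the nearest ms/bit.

70 ms/bit

Slope: b = (320 − 250) / (log₂ 4 − log₂ 2) = 70/1.0000 = 70 ms/bit.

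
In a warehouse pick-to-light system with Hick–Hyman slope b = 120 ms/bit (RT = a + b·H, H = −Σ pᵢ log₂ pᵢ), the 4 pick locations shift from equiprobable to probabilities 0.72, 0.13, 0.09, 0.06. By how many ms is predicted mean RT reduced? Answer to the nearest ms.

86 ms

The RT saving is b·ΔH. Equiprobable H₀ = log₂(4) = 2.0000 bits; with the given probabilities H = 1.2801 bits.
b·(H₀ − H) = 120 × (2.0000 − 1.2801) = 86.39 ms.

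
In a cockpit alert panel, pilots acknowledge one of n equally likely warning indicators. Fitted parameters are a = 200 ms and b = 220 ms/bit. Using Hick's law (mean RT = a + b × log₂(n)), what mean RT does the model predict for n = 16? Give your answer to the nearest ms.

1080 ms

log₂(16) = 4 bits, so RT = 200 + 220 × 4 ≈ 1080.000 ms.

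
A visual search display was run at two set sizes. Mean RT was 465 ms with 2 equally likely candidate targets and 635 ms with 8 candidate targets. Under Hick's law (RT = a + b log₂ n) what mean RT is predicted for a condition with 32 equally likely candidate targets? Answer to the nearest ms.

With log₂ n on the abscissa the relation is linear; from the two conditions:
  b = (635 − 465) / (log₂ 8 − log₂ 2) = 170 / (3 − 1) = 85 ms/bit
  a = 465 − 85 × 1 = 380 ms
Then RT(32) = 380 + 85 × log₂ 32 = 380 + 85 × 5 ≈ 805.000 ms.

805 ms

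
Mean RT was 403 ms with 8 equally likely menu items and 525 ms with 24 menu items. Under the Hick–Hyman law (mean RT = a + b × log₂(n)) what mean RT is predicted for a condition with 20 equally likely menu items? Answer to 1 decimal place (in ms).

504.8 ms

Solve the two-equation system in a and b:
  b = (525 − 403) / (log₂ 24 − log₂ 8) = 122 / (4.5850 − 3) = 76.973 ms/bit
  a = 403 − 76.973 × 3 = 172.080 ms
Then RT(20) = 172.080 + 76.973 × log₂ 20 = 172.080 + 76.973 × 4.3219 ≈ 504.753 ms.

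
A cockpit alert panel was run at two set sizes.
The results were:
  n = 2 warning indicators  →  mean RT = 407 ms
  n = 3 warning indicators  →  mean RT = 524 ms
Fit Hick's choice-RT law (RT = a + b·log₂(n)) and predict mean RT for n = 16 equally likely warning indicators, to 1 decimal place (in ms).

1007.0 ms

With log₂ n on the abscissa the relation is linear; from the two conditions:
  b = (524 − 407) / (log₂ 3 − log₂ 2) = 117 / (1.5850 − 1) = 200.013 ms/bit
  a = 407 − 200.013 × 1 = 206.987 ms
Then RT(16) = 206.987 + 200.013 × log₂ 16 = 206.987 + 200.013 × 4 ≈ 1007.038 ms.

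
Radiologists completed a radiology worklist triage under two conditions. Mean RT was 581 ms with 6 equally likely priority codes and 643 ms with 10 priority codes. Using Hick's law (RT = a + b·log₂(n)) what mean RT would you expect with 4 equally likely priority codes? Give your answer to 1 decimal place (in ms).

531.8 ms

With log₂ n on the abscissa the relation is linear; from the two conditions:
  b = (643 − 581) / (log₂ 10 − log₂ 6) = 62 / (3.3219 − 2.5850) = 84.129 ms/bit
  a = 581 − 84.129 × 2.5850 = 363.530 ms
Then RT(4) = 363.530 + 84.129 × log₂ 4 = 363.530 + 84.129 × 2 ≈ 531.788 ms.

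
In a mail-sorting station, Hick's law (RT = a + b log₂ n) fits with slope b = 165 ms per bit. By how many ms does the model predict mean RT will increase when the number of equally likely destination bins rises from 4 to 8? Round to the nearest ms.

Only the slope matters, since a is common to both: ΔRT = b·log₂(n₂/n₁).
log₂(8) − log₂(4) = log₂(8/4) = log₂(2) = 1.
ΔRT = 165 × 1.0000 = 165.000 ms.

165 ms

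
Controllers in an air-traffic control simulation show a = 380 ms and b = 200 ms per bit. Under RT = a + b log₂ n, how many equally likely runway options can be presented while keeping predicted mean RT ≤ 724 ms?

200·log₂ n ≤ 724 − 380 = 344, giving log₂ n ≤ 1.7200 and n ≤ 3.294. The largest whole number is 3.

3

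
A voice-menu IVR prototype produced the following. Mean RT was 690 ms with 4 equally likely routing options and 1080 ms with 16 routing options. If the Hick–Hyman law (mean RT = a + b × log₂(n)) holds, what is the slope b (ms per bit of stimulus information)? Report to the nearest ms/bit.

195 ms/bit

b = (RT₂ − RT₁)/(log₂ n₂ − log₂ n₁) = (1080 − 690)/(4 − 2) = 195 ms/bit.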